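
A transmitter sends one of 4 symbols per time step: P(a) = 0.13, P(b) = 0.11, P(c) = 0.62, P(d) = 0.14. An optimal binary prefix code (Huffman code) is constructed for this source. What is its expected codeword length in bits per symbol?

1.62 bits/symbol

Repeatedly combine the two least-probable nodes; the expected code length is the sum of the merged weights.
merge 11/100 + 13/100 → 6/25
merge 7/50 + 6/25 → 19/50
merge 19/50 + 31/50 → 1
L = 6/25 + 19/50 + 1 = 81/50 = 1.62 bits/symbol.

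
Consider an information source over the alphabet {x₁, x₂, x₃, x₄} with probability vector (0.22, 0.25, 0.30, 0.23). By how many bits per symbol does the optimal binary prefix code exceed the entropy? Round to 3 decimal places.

0.011 bits

Entropy H = −Σ p log₂ p ≈ 1.9893 bits.
Huffman merges: 11/50+23/100→9/20; 1/4+3/10→11/20; 9/20+11/20→1. L = 2 ≈ 2.0000.
L − H = 2.0000 − 1.9893 = 0.011 bits.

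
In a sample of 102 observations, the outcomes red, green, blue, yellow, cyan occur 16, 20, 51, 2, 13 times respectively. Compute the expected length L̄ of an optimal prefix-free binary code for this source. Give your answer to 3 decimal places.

Probabilities are the counts divided by 102.
Repeatedly combine the two least-probable nodes; the expected code length is the sum of the merged weights.
merge 1/51 + 13/102 → 5/34
merge 5/34 + 8/51 → 31/102
merge 10/51 + 31/102 → 1/2
merge 1/2 + 1/2 → 1
L = 5/34 + 31/102 + 1/2 + 1 = 199/102 ≈ 1.951 bits/symbol.

1.951 bits/symbol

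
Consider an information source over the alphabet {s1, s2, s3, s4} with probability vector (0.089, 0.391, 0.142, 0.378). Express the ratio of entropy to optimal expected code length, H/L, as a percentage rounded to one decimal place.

Entropy H = −Σ p log₂ p ≈ 1.7707 bits.
Huffman merges: 89/1000+71/500→231/1000; 231/1000+189/500→609/1000; 391/1000+609/1000→1. L = 46/25 ≈ 1.8400.
Efficiency = H/L = 1.7707/1.8400 = 96.2%.

96.2%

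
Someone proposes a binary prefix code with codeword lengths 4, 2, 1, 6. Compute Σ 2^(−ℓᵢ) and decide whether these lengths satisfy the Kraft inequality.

With common denominator 2^6 = 64: Σ 2^(−ℓᵢ) = 4/64 + 16/64 + 32/64 + 1/64 = 53/64 = 0.828125.
Kraft's inequality requires Σ ≤ 1; here Σ = 0.828125 ≤ 1, so such a prefix code exists.

0.828125; yes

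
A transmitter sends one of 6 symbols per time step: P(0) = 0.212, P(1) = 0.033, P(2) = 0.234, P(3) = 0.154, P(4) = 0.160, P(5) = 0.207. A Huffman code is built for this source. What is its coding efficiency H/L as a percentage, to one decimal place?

Entropy H = −Σ p log₂ p ≈ 2.4362 bits.
Huffman merges: 33/1000+77/500→187/1000; 4/25+187/1000→347/1000; 207/1000+53/250→419/1000; 117/500+347/1000→581/1000; 419/1000+581/1000→1. L = 1267/500 ≈ 2.5340.
Efficiency = H/L = 2.4362/2.5340 = 96.1%.

96.1%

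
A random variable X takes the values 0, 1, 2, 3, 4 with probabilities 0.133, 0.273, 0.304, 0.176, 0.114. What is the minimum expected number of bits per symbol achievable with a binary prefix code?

Repeatedly combine the two least-probable nodes; the expected code length is the sum of the merged weights.
merge 57/500 + 133/1000 → 247/1000
merge 22/125 + 247/1000 → 423/1000
merge 273/1000 + 38/125 → 577/1000
merge 423/1000 + 577/1000 → 1
L = 247/1000 + 423/1000 + 577/1000 + 1 = 2247/1000 = 2.247 bits/symbol.

2.247 bits/symbol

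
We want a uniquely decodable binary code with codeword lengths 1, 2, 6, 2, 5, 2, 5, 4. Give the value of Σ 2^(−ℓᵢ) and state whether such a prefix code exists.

1.390625; no

With common denominator 2^6 = 64: Σ 2^(−ℓᵢ) = 32/64 + 16/64 + 1/64 + 16/64 + 2/64 + 16/64 + 2/64 + 4/64 = 89/64 = 1.390625.
Kraft's inequality requires Σ ≤ 1; here Σ = 1.390625 > 1, so no such prefix code exists.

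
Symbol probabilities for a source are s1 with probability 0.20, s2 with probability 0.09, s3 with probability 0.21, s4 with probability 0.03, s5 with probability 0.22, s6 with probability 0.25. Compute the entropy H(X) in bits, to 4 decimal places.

2.3822 bits

H = −Σ pᵢ log₂ pᵢ.
−0.20·log₂(0.20) = 0.4644
−0.09·log₂(0.09) = 0.3127
−0.21·log₂(0.21) = 0.4728
−0.03·log₂(0.03) = 0.1518
−0.22·log₂(0.22) = 0.4806
−0.25·log₂(0.25) = 0.5000
Sum ≈ 2.3822 → 2.3822 bits.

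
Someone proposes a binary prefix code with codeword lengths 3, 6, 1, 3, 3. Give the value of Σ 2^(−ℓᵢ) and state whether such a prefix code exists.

With common denominator 2^6 = 64: Σ 2^(−ℓᵢ) = 8/64 + 1/64 + 32/64 + 8/64 + 8/64 = 57/64 = 0.890625.
Kraft's inequality requires Σ ≤ 1; here Σ = 0.890625 ≤ 1, so such a prefix code exists.

0.890625; yes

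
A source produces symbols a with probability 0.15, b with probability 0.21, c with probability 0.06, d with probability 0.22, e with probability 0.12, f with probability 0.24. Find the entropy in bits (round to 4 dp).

H = −Σ pᵢ log₂ pᵢ.
−0.15·log₂(0.15) = 0.4105
−0.21·log₂(0.21) = 0.4728
−0.06·log₂(0.06) = 0.2435
−0.22·log₂(0.22) = 0.4806
−0.12·log₂(0.12) = 0.3671
−0.24·log₂(0.24) = 0.4941
Sum ≈ 2.4687 → 2.4687 bits.

2.4687 bits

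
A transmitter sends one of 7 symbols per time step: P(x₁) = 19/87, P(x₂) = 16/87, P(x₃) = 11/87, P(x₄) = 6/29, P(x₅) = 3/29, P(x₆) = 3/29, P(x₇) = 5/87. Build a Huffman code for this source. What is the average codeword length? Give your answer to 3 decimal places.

Repeatedly combine the two least-probable nodes; the expected code length is the sum of the merged weights.
merge 5/87 + 3/29 → 14/87
merge 3/29 + 11/87 → 20/87
merge 14/87 + 16/87 → 10/29
merge 6/29 + 19/87 → 37/87
merge 20/87 + 10/29 → 50/87
merge 37/87 + 50/87 → 1
L = 14/87 + 20/87 + 10/29 + 37/87 + 50/87 + 1 = 238/87 ≈ 2.736 bits/symbol.

2.736 bits/symbol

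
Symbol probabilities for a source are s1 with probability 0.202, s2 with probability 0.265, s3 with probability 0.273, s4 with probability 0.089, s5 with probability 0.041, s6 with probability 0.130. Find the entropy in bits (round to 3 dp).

H = −Σ pᵢ log₂ pᵢ.
−0.202·log₂(0.202) = 0.4661
−0.265·log₂(0.265) = 0.5077
−0.273·log₂(0.273) = 0.5113
−0.089·log₂(0.089) = 0.3106
−0.041·log₂(0.041) = 0.1889
−0.130·log₂(0.130) = 0.3826
Sum ≈ 2.3674 → 2.367 bits.

2.367 bits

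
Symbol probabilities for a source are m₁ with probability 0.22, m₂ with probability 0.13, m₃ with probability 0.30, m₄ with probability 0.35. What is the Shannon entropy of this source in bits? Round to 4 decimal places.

1.9144 bits

H = −Σ pᵢ log₂ pᵢ.
−0.22·log₂(0.22) = 0.4806
−0.13·log₂(0.13) = 0.3826
−0.30·log₂(0.30) = 0.5211
−0.35·log₂(0.35) = 0.5301
Sum ≈ 1.9144 → 1.9144 bits.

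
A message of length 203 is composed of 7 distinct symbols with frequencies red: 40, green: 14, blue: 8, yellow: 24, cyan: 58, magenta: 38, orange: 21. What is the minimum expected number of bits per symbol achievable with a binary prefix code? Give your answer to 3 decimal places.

Probabilities are the counts divided by 203.
Repeatedly combine the two least-probable nodes; the expected code length is the sum of the merged weights.
merge 8/203 + 2/29 → 22/203
merge 3/29 + 22/203 → 43/203
merge 24/203 + 38/203 → 62/203
merge 40/203 + 43/203 → 83/203
merge 2/7 + 62/203 → 120/203
merge 83/203 + 120/203 → 1
L = 22/203 + 43/203 + 62/203 + 83/203 + 120/203 + 1 = 533/203 ≈ 2.626 bits/symbol.

2.626 bits/symbol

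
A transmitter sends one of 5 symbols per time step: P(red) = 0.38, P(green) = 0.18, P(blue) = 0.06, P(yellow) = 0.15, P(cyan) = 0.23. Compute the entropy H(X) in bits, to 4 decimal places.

2.1175 bits

H = −Σ pᵢ log₂ pᵢ.
−0.38·log₂(0.38) = 0.5305
−0.18·log₂(0.18) = 0.4453
−0.06·log₂(0.06) = 0.2435
−0.15·log₂(0.15) = 0.4105
−0.23·log₂(0.23) = 0.4877
Sum ≈ 2.1175 → 2.1175 bits.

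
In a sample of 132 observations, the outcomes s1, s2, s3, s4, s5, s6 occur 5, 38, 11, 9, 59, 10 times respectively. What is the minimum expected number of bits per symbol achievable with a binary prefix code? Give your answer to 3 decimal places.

2.083 bits/symbol

Probabilities are the counts divided by 132.
Repeatedly combine the two least-probable nodes; the expected code length is the sum of the merged weights.
merge 5/132 + 3/44 → 7/66
merge 5/66 + 1/12 → 7/44
merge 7/66 + 7/44 → 35/132
merge 35/132 + 19/66 → 73/132
merge 59/132 + 73/132 → 1
L = 7/66 + 7/44 + 35/132 + 73/132 + 1 = 25/12 ≈ 2.083 bits/symbol.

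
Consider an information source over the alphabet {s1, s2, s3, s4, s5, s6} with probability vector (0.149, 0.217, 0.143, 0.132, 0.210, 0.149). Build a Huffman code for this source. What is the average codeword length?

2.573 bits/symbol

Repeatedly combine the two least-probable nodes; the expected code length is the sum of the merged weights.
merge 33/250 + 143/1000 → 11/40
merge 149/1000 + 149/1000 → 149/500
merge 21/100 + 217/1000 → 427/1000
merge 11/40 + 149/500 → 573/1000
merge 427/1000 + 573/1000 → 1
L = 11/40 + 149/500 + 427/1000 + 573/1000 + 1 = 2573/1000 = 2.573 bits/symbol.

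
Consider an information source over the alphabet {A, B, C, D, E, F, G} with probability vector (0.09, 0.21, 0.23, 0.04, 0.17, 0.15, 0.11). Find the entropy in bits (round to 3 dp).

2.654 bits

H = −Σ pᵢ log₂ pᵢ.
−0.09·log₂(0.09) = 0.3127
−0.21·log₂(0.21) = 0.4728
−0.23·log₂(0.23) = 0.4877
−0.04·log₂(0.04) = 0.1858
−0.17·log₂(0.17) = 0.4346
−0.15·log₂(0.15) = 0.4105
−0.11·log₂(0.11) = 0.3503
Sum ≈ 2.6543 → 2.654 bits.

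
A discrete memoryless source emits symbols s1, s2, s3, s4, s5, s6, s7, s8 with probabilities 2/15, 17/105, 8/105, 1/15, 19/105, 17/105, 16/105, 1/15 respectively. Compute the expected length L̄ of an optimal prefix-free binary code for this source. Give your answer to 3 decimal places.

Repeatedly combine the two least-probable nodes; the expected code length is the sum of the merged weights.
merge 1/15 + 1/15 → 2/15
merge 8/105 + 2/15 → 22/105
merge 2/15 + 16/105 → 2/7
merge 17/105 + 17/105 → 34/105
merge 19/105 + 22/105 → 41/105
merge 2/7 + 34/105 → 64/105
merge 41/105 + 64/105 → 1
L = 2/15 + 22/105 + 2/7 + 34/105 + 41/105 + 64/105 + 1 = 62/21 ≈ 2.952 bits/symbol.

2.952 bits/symbol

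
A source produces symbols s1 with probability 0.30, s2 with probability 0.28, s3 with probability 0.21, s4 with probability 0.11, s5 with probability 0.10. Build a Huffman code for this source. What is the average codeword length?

Repeatedly combine the two least-probable nodes; the expected code length is the sum of the merged weights.
merge 1/10 + 11/100 → 21/100
merge 21/100 + 21/100 → 21/50
merge 7/25 + 3/10 → 29/50
merge 21/50 + 29/50 → 1
L = 21/100 + 21/50 + 29/50 + 1 = 221/100 = 2.21 bits/symbol.

2.21 bits/symbol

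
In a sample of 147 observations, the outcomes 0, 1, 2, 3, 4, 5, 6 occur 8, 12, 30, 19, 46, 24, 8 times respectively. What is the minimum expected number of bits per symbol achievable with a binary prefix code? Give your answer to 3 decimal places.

2.592 bits/symbol

Probabilities are the counts divided by 147.
Repeatedly combine the two least-probable nodes; the expected code length is the sum of the merged weights.
merge 8/147 + 8/147 → 16/147
merge 4/49 + 16/147 → 4/21
merge 19/147 + 8/49 → 43/147
merge 4/21 + 10/49 → 58/147
merge 43/147 + 46/147 → 89/147
merge 58/147 + 89/147 → 1
L = 16/147 + 4/21 + 43/147 + 58/147 + 89/147 + 1 = 127/49 ≈ 2.592 bits/symbol.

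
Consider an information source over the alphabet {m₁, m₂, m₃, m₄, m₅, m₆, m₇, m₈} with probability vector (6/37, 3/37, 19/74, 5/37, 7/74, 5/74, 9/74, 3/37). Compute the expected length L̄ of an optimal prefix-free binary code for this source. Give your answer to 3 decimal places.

2.892 bits/symbol

Repeatedly combine the two least-probable nodes; the expected code length is the sum of the merged weights.
merge 5/74 + 3/37 → 11/74
merge 3/37 + 7/74 → 13/74
merge 9/74 + 5/37 → 19/74
merge 11/74 + 6/37 → 23/74
merge 13/74 + 19/74 → 16/37
merge 19/74 + 23/74 → 21/37
merge 16/37 + 21/37 → 1
L = 11/74 + 13/74 + 19/74 + 23/74 + 16/37 + 21/37 + 1 = 107/37 ≈ 2.892 bits/symbol.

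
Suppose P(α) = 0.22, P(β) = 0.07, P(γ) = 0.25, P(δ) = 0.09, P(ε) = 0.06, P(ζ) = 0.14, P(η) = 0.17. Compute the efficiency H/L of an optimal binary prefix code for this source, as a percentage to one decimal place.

Entropy H = −Σ p log₂ p ≈ 2.6370 bits.
Huffman merges: 3/50+7/100→13/100; 9/100+13/100→11/50; 7/50+17/100→31/100; 11/50+11/50→11/25; 1/4+31/100→14/25; 11/25+14/25→1. L = 133/50 ≈ 2.6600.
Efficiency = H/L = 2.6370/2.6600 = 99.1%.

99.1%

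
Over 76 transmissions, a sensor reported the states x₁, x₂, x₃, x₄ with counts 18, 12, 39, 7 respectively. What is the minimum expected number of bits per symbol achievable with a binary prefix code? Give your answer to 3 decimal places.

1.737 bits/symbol

Probabilities are the counts divided by 76.
Repeatedly combine the two least-probable nodes; the expected code length is the sum of the merged weights.
merge 7/76 + 3/19 → 1/4
merge 9/38 + 1/4 → 37/76
merge 37/76 + 39/76 → 1
L = 1/4 + 37/76 + 1 = 33/19 ≈ 1.737 bits/symbol.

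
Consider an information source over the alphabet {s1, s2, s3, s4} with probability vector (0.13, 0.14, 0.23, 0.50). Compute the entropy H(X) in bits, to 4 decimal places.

H = −Σ pᵢ log₂ pᵢ.
−0.13·log₂(0.13) = 0.3826
−0.14·log₂(0.14) = 0.3971
−0.23·log₂(0.23) = 0.4877
−0.50·log₂(0.50) = 0.5000
Sum ≈ 1.7674 → 1.7674 bits.

1.7674 bits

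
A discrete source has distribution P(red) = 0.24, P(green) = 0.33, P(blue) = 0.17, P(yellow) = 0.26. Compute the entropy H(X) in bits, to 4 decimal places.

1.9618 bits

H = −Σ pᵢ log₂ pᵢ.
−0.24·log₂(0.24) = 0.4941
−0.33·log₂(0.33) = 0.5278
−0.17·log₂(0.17) = 0.4346
−0.26·log₂(0.26) = 0.5053
Sum ≈ 1.9618 → 1.9618 bits.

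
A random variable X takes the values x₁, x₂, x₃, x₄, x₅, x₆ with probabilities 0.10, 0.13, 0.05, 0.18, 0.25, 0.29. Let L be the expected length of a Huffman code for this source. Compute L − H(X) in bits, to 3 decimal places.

0.036 bits

Entropy H = −Σ p log₂ p ≈ 2.3941 bits.
Huffman merges: 1/20+1/10→3/20; 13/100+3/20→7/25; 9/50+1/4→43/100; 7/25+29/100→57/100; 43/100+57/100→1. L = 243/100 ≈ 2.4300.
L − H = 2.4300 − 2.3941 = 0.036 bits.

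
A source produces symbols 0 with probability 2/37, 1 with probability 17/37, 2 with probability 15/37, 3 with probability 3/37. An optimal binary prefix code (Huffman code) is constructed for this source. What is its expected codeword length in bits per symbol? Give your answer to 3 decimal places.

1.676 bits/symbol

Repeatedly combine the two least-probable nodes; the expected code length is the sum of the merged weights.
merge 2/37 + 3/37 → 5/37
merge 5/37 + 15/37 → 20/37
merge 17/37 + 20/37 → 1
L = 5/37 + 20/37 + 1 = 62/37 ≈ 1.676 bits/symbol.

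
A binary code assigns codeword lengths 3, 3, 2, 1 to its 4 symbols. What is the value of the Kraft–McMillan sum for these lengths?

With common denominator 2^3 = 8: Σ 2^(−ℓᵢ) = 1/8 + 1/8 + 2/8 + 4/8 = 8/8 = 1.

1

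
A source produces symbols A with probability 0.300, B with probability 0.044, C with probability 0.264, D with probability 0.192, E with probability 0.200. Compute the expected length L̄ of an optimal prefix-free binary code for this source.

Repeatedly combine the two least-probable nodes; the expected code length is the sum of the merged weights.
merge 11/250 + 24/125 → 59/250
merge 1/5 + 59/250 → 109/250
merge 33/125 + 3/10 → 141/250
merge 109/250 + 141/250 → 1
L = 59/250 + 109/250 + 141/250 + 1 = 559/250 = 2.236 bits/symbol.

2.236 bits/symbol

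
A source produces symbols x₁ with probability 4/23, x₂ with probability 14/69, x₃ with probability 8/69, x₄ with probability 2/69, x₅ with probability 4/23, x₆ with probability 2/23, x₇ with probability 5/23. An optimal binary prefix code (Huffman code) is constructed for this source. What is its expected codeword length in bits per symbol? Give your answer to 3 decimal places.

Repeatedly combine the two least-probable nodes; the expected code length is the sum of the merged weights.
merge 2/69 + 2/23 → 8/69
merge 8/69 + 8/69 → 16/69
merge 4/23 + 4/23 → 8/23
merge 14/69 + 5/23 → 29/69
merge 16/69 + 8/23 → 40/69
merge 29/69 + 40/69 → 1
L = 8/69 + 16/69 + 8/23 + 29/69 + 40/69 + 1 = 62/23 ≈ 2.696 bits/symbol.

2.696 bits/symbol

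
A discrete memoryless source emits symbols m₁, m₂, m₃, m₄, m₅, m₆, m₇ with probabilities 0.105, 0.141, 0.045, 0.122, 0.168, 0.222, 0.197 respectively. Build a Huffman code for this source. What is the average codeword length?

Repeatedly combine the two least-probable nodes; the expected code length is the sum of the merged weights.
merge 9/200 + 21/200 → 3/20
merge 61/500 + 141/1000 → 263/1000
merge 3/20 + 21/125 → 159/500
merge 197/1000 + 111/500 → 419/1000
merge 263/1000 + 159/500 → 581/1000
merge 419/1000 + 581/1000 → 1
L = 3/20 + 263/1000 + 159/500 + 419/1000 + 581/1000 + 1 = 2731/1000 = 2.731 bits/symbol.

2.731 bits/symbol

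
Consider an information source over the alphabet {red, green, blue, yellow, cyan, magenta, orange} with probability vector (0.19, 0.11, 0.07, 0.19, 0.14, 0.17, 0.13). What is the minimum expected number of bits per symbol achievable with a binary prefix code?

2.8 bits/symbol

Repeatedly combine the two least-probable nodes; the expected code length is the sum of the merged weights.
merge 7/100 + 11/100 → 9/50
merge 13/100 + 7/50 → 27/100
merge 17/100 + 9/50 → 7/20
merge 19/100 + 19/100 → 19/50
merge 27/100 + 7/20 → 31/50
merge 19/50 + 31/50 → 1
L = 9/50 + 27/100 + 7/20 + 19/50 + 31/50 + 1 = 14/5 = 2.8 bits/symbol.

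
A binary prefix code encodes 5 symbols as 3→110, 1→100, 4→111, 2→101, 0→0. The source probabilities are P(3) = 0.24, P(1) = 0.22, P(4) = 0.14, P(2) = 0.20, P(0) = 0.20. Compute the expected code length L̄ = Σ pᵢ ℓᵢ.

2.6 bits/symbol

L̄ = Σ pᵢ·ℓᵢ = 0.24·3 + 0.22·3 + 0.14·3 + 0.20·3 + 0.20·1 = 2.6 bits/symbol.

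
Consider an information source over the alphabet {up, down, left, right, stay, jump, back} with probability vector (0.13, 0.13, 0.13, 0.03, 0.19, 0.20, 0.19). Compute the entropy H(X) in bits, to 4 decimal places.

2.6745 bits

H = −Σ pᵢ log₂ pᵢ.
−0.13·log₂(0.13) = 0.3826
−0.13·log₂(0.13) = 0.3826
−0.13·log₂(0.13) = 0.3826
−0.03·log₂(0.03) = 0.1518
−0.19·log₂(0.19) = 0.4552
−0.20·log₂(0.20) = 0.4644
−0.19·log₂(0.19) = 0.4552
Sum ≈ 2.6745 → 2.6745 bits.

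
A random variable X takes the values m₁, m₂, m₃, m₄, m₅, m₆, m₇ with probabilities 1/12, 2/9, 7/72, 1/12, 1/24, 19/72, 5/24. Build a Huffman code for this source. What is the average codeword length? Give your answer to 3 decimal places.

Repeatedly combine the two least-probable nodes; the expected code length is the sum of the merged weights.
merge 1/24 + 1/12 → 1/8
merge 1/12 + 7/72 → 13/72
merge 1/8 + 13/72 → 11/36
merge 5/24 + 2/9 → 31/72
merge 19/72 + 11/36 → 41/72
merge 31/72 + 41/72 → 1
L = 1/8 + 13/72 + 11/36 + 31/72 + 41/72 + 1 = 47/18 ≈ 2.611 bits/symbol.

2.611 bits/symbol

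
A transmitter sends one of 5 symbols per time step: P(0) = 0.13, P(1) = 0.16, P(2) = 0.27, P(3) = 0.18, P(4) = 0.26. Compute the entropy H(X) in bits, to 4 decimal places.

H = −Σ pᵢ log₂ pᵢ.
−0.13·log₂(0.13) = 0.3826
−0.16·log₂(0.16) = 0.4230
−0.27·log₂(0.27) = 0.5100
−0.18·log₂(0.18) = 0.4453
−0.26·log₂(0.26) = 0.5053
Sum ≈ 2.2663 → 2.2663 bits.

2.2663 bits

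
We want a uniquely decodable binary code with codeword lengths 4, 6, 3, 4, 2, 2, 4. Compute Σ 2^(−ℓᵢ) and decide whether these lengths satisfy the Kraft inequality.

With common denominator 2^6 = 64: Σ 2^(−ℓᵢ) = 4/64 + 1/64 + 8/64 + 4/64 + 16/64 + 16/64 + 4/64 = 53/64 = 0.828125.
Kraft's inequality requires Σ ≤ 1; here Σ = 0.828125 ≤ 1, so such a prefix code exists.

0.828125; yes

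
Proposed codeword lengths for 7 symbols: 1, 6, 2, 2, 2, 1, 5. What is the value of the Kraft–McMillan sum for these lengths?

1.796875

With common denominator 2^6 = 64: Σ 2^(−ℓᵢ) = 32/64 + 1/64 + 16/64 + 16/64 + 16/64 + 32/64 + 2/64 = 115/64 = 1.796875.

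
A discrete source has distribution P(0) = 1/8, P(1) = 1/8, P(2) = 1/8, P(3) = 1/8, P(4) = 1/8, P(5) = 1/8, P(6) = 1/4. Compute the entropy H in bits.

2.75 bits

Each probability is a power of 1/2, so log₂(1/p) is an integer.
H = Σ p·log₂(1/p) = 1/8·3 + 1/8·3 + 1/8·3 + 1/8·3 + 1/8·3 + 1/8·3 + 1/4·2 = 2.75 bits.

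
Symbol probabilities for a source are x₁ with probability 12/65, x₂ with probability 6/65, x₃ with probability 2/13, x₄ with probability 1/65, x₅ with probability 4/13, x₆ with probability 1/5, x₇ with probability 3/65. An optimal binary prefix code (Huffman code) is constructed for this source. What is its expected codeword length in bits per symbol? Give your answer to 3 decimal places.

2.523 bits/symbol

Repeatedly combine the two least-probable nodes; the expected code length is the sum of the merged weights.
merge 1/65 + 3/65 → 4/65
merge 4/65 + 6/65 → 2/13
merge 2/13 + 2/13 → 4/13
merge 12/65 + 1/5 → 5/13
merge 4/13 + 4/13 → 8/13
merge 5/13 + 8/13 → 1
L = 4/65 + 2/13 + 4/13 + 5/13 + 8/13 + 1 = 164/65 ≈ 2.523 bits/symbol.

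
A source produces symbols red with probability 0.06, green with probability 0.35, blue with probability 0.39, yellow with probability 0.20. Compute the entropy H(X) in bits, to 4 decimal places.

H = −Σ pᵢ log₂ pᵢ.
−0.06·log₂(0.06) = 0.2435
−0.35·log₂(0.35) = 0.5301
−0.39·log₂(0.39) = 0.5298
−0.20·log₂(0.20) = 0.4644
Sum ≈ 1.7678 → 1.7678 bits.

1.7678 bits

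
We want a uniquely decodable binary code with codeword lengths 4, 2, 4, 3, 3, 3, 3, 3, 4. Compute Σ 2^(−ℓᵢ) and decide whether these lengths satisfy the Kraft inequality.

With common denominator 2^4 = 16: Σ 2^(−ℓᵢ) = 1/16 + 4/16 + 1/16 + 2/16 + 2/16 + 2/16 + 2/16 + 2/16 + 1/16 = 17/16 = 1.0625.
Kraft's inequality requires Σ ≤ 1; here Σ = 1.0625 > 1, so no such prefix code exists.

1.0625; no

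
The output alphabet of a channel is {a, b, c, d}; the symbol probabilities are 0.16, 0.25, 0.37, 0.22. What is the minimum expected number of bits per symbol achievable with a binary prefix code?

2 bits/symbol

Repeatedly combine the two least-probable nodes; the expected code length is the sum of the merged weights.
merge 4/25 + 11/50 → 19/50
merge 1/4 + 37/100 → 31/50
merge 19/50 + 31/50 → 1
L = 19/50 + 31/50 + 1 = 2 bits/symbol.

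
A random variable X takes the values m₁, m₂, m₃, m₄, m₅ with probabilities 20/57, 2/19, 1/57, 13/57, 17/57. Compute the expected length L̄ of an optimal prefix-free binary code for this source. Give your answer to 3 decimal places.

2.123 bits/symbol

Repeatedly combine the two least-probable nodes; the expected code length is the sum of the merged weights.
merge 1/57 + 2/19 → 7/57
merge 7/57 + 13/57 → 20/57
merge 17/57 + 20/57 → 37/57
merge 20/57 + 37/57 → 1
L = 7/57 + 20/57 + 37/57 + 1 = 121/57 ≈ 2.123 bits/symbol.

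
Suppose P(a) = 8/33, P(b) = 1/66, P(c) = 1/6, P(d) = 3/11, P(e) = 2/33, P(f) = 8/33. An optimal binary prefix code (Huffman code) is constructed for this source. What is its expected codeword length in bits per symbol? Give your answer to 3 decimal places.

Repeatedly combine the two least-probable nodes; the expected code length is the sum of the merged weights.
merge 1/66 + 2/33 → 5/66
merge 5/66 + 1/6 → 8/33
merge 8/33 + 8/33 → 16/33
merge 8/33 + 3/11 → 17/33
merge 16/33 + 17/33 → 1
L = 5/66 + 8/33 + 16/33 + 17/33 + 1 = 51/22 ≈ 2.318 bits/symbol.

2.318 bits/symbol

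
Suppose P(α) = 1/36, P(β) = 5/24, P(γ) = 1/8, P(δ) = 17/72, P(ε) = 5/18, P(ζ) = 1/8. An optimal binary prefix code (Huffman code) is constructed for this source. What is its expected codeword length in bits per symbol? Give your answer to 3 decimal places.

Repeatedly combine the two least-probable nodes; the expected code length is the sum of the merged weights.
merge 1/36 + 1/8 → 11/72
merge 1/8 + 11/72 → 5/18
merge 5/24 + 17/72 → 4/9
merge 5/18 + 5/18 → 5/9
merge 4/9 + 5/9 → 1
L = 11/72 + 5/18 + 4/9 + 5/9 + 1 = 175/72 ≈ 2.431 bits/symbol.

2.431 bits/symbol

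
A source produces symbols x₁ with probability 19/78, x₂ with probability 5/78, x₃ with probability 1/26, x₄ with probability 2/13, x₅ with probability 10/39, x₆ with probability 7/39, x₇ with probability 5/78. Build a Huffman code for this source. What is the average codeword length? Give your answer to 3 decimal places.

Repeatedly combine the two least-probable nodes; the expected code length is the sum of the merged weights.
merge 1/26 + 5/78 → 4/39
merge 5/78 + 4/39 → 1/6
merge 2/13 + 1/6 → 25/78
merge 7/39 + 19/78 → 11/26
merge 10/39 + 25/78 → 15/26
merge 11/26 + 15/26 → 1
L = 4/39 + 1/6 + 25/78 + 11/26 + 15/26 + 1 = 101/39 ≈ 2.590 bits/symbol.

2.590 bits/symbol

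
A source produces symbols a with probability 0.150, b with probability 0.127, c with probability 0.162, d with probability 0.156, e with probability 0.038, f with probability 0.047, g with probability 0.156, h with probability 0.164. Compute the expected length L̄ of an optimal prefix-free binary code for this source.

2.921 bits/symbol

Repeatedly combine the two least-probable nodes; the expected code length is the sum of the merged weights.
merge 19/500 + 47/1000 → 17/200
merge 17/200 + 127/1000 → 53/250
merge 3/20 + 39/250 → 153/500
merge 39/250 + 81/500 → 159/500
merge 41/250 + 53/250 → 47/125
merge 153/500 + 159/500 → 78/125
merge 47/125 + 78/125 → 1
L = 17/200 + 53/250 + 153/500 + 159/500 + 47/125 + 78/125 + 1 = 2921/1000 = 2.921 bits/symbol.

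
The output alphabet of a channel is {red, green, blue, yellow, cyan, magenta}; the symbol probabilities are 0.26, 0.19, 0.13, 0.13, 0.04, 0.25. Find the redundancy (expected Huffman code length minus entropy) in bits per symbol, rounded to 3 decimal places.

Entropy H = −Σ p log₂ p ≈ 2.4116 bits.
Huffman merges: 1/25+13/100→17/100; 13/100+17/100→3/10; 19/100+1/4→11/25; 13/50+3/10→14/25; 11/25+14/25→1. L = 247/100 ≈ 2.4700.
L − H = 2.4700 − 2.4116 = 0.058 bits.

0.058 bits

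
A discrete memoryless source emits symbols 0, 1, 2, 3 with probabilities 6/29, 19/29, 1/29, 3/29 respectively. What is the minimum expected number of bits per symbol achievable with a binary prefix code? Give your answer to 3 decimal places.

1.483 bits/symbol

Repeatedly combine the two least-probable nodes; the expected code length is the sum of the merged weights.
merge 1/29 + 3/29 → 4/29
merge 4/29 + 6/29 → 10/29
merge 10/29 + 19/29 → 1
L = 4/29 + 10/29 + 1 = 43/29 ≈ 1.483 bits/symbol.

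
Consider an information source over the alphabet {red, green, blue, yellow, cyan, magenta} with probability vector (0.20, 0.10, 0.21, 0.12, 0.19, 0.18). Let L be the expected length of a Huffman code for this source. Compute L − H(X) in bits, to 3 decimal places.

0.053 bits

Entropy H = −Σ p log₂ p ≈ 2.5370 bits.
Huffman merges: 1/10+3/25→11/50; 9/50+19/100→37/100; 1/5+21/100→41/100; 11/50+37/100→59/100; 41/100+59/100→1. L = 259/100 ≈ 2.5900.
L − H = 2.5900 − 2.5370 = 0.053 bits.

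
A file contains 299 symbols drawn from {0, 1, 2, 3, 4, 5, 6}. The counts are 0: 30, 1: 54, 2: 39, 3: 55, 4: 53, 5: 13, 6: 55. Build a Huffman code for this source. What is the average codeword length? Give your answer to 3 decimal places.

2.776 bits/symbol

Probabilities are the counts divided by 299.
Repeatedly combine the two least-probable nodes; the expected code length is the sum of the merged weights.
merge 1/23 + 30/299 → 43/299
merge 3/23 + 43/299 → 82/299
merge 53/299 + 54/299 → 107/299
merge 55/299 + 55/299 → 110/299
merge 82/299 + 107/299 → 189/299
merge 110/299 + 189/299 → 1
L = 43/299 + 82/299 + 107/299 + 110/299 + 189/299 + 1 = 830/299 ≈ 2.776 bits/symbol.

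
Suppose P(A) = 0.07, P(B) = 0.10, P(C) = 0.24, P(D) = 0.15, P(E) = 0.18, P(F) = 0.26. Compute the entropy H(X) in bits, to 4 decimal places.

2.4560 bits

H = −Σ pᵢ log₂ pᵢ.
−0.07·log₂(0.07) = 0.2686
−0.10·log₂(0.10) = 0.3322
−0.24·log₂(0.24) = 0.4941
−0.15·log₂(0.15) = 0.4105
−0.18·log₂(0.18) = 0.4453
−0.26·log₂(0.26) = 0.5053
Sum ≈ 2.4560 → 2.4560 bits.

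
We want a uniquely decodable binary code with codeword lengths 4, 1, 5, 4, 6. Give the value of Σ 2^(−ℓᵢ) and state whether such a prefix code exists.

0.671875; yes

With common denominator 2^6 = 64: Σ 2^(−ℓᵢ) = 4/64 + 32/64 + 2/64 + 4/64 + 1/64 = 43/64 = 0.671875.
Kraft's inequality requires Σ ≤ 1; here Σ = 0.671875 ≤ 1, so such a prefix code exists.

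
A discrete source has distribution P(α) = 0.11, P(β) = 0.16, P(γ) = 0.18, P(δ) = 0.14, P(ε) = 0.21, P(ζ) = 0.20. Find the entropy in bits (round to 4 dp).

2.5529 bits

H = −Σ pᵢ log₂ pᵢ.
−0.11·log₂(0.11) = 0.3503
−0.16·log₂(0.16) = 0.4230
−0.18·log₂(0.18) = 0.4453
−0.14·log₂(0.14) = 0.3971
−0.21·log₂(0.21) = 0.4728
−0.20·log₂(0.20) = 0.4644
Sum ≈ 2.5529 → 2.5529 bits.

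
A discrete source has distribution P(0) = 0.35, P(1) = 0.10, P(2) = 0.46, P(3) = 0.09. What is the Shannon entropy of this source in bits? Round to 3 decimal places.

H = −Σ pᵢ log₂ pᵢ.
−0.35·log₂(0.35) = 0.5301
−0.10·log₂(0.10) = 0.3322
−0.46·log₂(0.46) = 0.5153
−0.09·log₂(0.09) = 0.3127
Sum ≈ 1.6903 → 1.690 bits.

1.690 bits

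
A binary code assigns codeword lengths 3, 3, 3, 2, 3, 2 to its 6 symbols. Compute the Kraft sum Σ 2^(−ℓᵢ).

With common denominator 2^3 = 8: Σ 2^(−ℓᵢ) = 1/8 + 1/8 + 1/8 + 2/8 + 1/8 + 2/8 = 8/8 = 1.

1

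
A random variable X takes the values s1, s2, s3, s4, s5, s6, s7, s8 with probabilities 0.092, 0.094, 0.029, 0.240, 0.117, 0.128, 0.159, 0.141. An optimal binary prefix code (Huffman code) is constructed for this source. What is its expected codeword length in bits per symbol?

2.881 bits/symbol

Repeatedly combine the two least-probable nodes; the expected code length is the sum of the merged weights.
merge 29/1000 + 23/250 → 121/1000
merge 47/500 + 117/1000 → 211/1000
merge 121/1000 + 16/125 → 249/1000
merge 141/1000 + 159/1000 → 3/10
merge 211/1000 + 6/25 → 451/1000
merge 249/1000 + 3/10 → 549/1000
merge 451/1000 + 549/1000 → 1
L = 121/1000 + 211/1000 + 249/1000 + 3/10 + 451/1000 + 549/1000 + 1 = 2881/1000 = 2.881 bits/symbol.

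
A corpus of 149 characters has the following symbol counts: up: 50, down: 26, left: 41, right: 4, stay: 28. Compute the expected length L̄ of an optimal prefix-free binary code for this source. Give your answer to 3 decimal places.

Probabilities are the counts divided by 149.
Repeatedly combine the two least-probable nodes; the expected code length is the sum of the merged weights.
merge 4/149 + 26/149 → 30/149
merge 28/149 + 30/149 → 58/149
merge 41/149 + 50/149 → 91/149
merge 58/149 + 91/149 → 1
L = 30/149 + 58/149 + 91/149 + 1 = 328/149 ≈ 2.201 bits/symbol.

2.201 bits/symbol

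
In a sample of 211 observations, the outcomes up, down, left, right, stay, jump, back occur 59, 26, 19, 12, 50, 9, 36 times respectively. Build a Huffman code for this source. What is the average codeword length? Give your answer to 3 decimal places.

Probabilities are the counts divided by 211.
Repeatedly combine the two least-probable nodes; the expected code length is the sum of the merged weights.
merge 9/211 + 12/211 → 21/211
merge 19/211 + 21/211 → 40/211
merge 26/211 + 36/211 → 62/211
merge 40/211 + 50/211 → 90/211
merge 59/211 + 62/211 → 121/211
merge 90/211 + 121/211 → 1
L = 21/211 + 40/211 + 62/211 + 90/211 + 121/211 + 1 = 545/211 ≈ 2.583 bits/symbol.

2.583 bits/symbol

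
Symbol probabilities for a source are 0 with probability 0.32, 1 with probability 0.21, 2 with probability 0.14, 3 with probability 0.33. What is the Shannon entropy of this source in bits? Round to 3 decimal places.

1.924 bits

H = −Σ pᵢ log₂ pᵢ.
−0.32·log₂(0.32) = 0.5260
−0.21·log₂(0.21) = 0.4728
−0.14·log₂(0.14) = 0.3971
−0.33·log₂(0.33) = 0.5278
Sum ≈ 1.9238 → 1.924 bits.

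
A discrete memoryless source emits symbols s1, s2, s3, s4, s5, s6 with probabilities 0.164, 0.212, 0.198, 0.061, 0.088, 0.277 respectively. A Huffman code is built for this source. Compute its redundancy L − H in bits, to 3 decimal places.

Entropy H = −Σ p log₂ p ≈ 2.4325 bits.
Huffman merges: 61/1000+11/125→149/1000; 149/1000+41/250→313/1000; 99/500+53/250→41/100; 277/1000+313/1000→59/100; 41/100+59/100→1. L = 1231/500 ≈ 2.4620.
L − H = 2.4620 − 2.4325 = 0.029 bits.

0.029 bits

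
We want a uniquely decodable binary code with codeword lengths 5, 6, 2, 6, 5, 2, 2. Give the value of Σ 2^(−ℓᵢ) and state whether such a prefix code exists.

0.84375; yes

With common denominator 2^6 = 64: Σ 2^(−ℓᵢ) = 2/64 + 1/64 + 16/64 + 1/64 + 2/64 + 16/64 + 16/64 = 54/64 = 0.84375.
Kraft's inequality requires Σ ≤ 1; here Σ = 0.84375 ≤ 1, so such a prefix code exists.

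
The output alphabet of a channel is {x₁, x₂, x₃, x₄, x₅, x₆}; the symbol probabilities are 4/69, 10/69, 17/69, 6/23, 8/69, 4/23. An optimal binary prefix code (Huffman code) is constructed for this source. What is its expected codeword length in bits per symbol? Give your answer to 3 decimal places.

Repeatedly combine the two least-probable nodes; the expected code length is the sum of the merged weights.
merge 4/69 + 8/69 → 4/23
merge 10/69 + 4/23 → 22/69
merge 4/23 + 17/69 → 29/69
merge 6/23 + 22/69 → 40/69
merge 29/69 + 40/69 → 1
L = 4/23 + 22/69 + 29/69 + 40/69 + 1 = 172/69 ≈ 2.493 bits/symbol.

2.493 bits/symbol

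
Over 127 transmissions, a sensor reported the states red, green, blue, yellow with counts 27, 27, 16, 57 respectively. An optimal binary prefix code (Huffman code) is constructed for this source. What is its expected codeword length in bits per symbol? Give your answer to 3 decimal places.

Probabilities are the counts divided by 127.
Repeatedly combine the two least-probable nodes; the expected code length is the sum of the merged weights.
merge 16/127 + 27/127 → 43/127
merge 27/127 + 43/127 → 70/127
merge 57/127 + 70/127 → 1
L = 43/127 + 70/127 + 1 = 240/127 ≈ 1.890 bits/symbol.

1.890 bits/symbol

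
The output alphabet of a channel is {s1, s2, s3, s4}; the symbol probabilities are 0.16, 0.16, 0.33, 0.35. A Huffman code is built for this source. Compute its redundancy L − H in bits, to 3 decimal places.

Entropy H = −Σ p log₂ p ≈ 1.9040 bits.
Huffman merges: 4/25+4/25→8/25; 8/25+33/100→13/20; 7/20+13/20→1. L = 197/100 ≈ 1.9700.
L − H = 1.9700 − 1.9040 = 0.066 bits.

0.066 bits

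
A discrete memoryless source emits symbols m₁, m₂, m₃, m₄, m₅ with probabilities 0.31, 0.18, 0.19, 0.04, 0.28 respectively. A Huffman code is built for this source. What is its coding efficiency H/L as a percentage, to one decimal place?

Entropy H = −Σ p log₂ p ≈ 2.1243 bits.
Huffman merges: 1/25+9/50→11/50; 19/100+11/50→41/100; 7/25+31/100→59/100; 41/100+59/100→1. L = 111/50 ≈ 2.2200.
Efficiency = H/L = 2.1243/2.2200 = 95.7%.

95.7%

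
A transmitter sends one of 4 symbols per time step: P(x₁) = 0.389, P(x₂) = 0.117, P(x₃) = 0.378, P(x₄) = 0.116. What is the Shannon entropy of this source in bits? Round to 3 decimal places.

1.783 bits

H = −Σ pᵢ log₂ pᵢ.
−0.389·log₂(0.389) = 0.5299
−0.117·log₂(0.117) = 0.3622
−0.378·log₂(0.378) = 0.5305
−0.116·log₂(0.116) = 0.3605
Sum ≈ 1.7831 → 1.783 bits.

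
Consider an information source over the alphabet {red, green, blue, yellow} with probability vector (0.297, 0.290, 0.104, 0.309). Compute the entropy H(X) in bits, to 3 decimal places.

H = −Σ pᵢ log₂ pᵢ.
−0.297·log₂(0.297) = 0.5202
−0.290·log₂(0.290) = 0.5179
−0.104·log₂(0.104) = 0.3396
−0.309·log₂(0.309) = 0.5235
Sum ≈ 1.9012 → 1.901 bits.

1.901 bits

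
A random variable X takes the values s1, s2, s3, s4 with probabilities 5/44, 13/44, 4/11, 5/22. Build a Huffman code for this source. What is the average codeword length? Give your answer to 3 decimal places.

1.977 bits/symbol

Repeatedly combine the two least-probable nodes; the expected code length is the sum of the merged weights.
merge 5/44 + 5/22 → 15/44
merge 13/44 + 15/44 → 7/11
merge 4/11 + 7/11 → 1
L = 15/44 + 7/11 + 1 = 87/44 ≈ 1.977 bits/symbol.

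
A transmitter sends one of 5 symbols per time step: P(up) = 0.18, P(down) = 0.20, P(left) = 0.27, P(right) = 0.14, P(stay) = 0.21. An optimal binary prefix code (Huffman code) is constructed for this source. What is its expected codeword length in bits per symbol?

Repeatedly combine the two least-probable nodes; the expected code length is the sum of the merged weights.
merge 7/50 + 9/50 → 8/25
merge 1/5 + 21/100 → 41/100
merge 27/100 + 8/25 → 59/100
merge 41/100 + 59/100 → 1
L = 8/25 + 41/100 + 59/100 + 1 = 58/25 = 2.32 bits/symbol.

2.32 bits/symbol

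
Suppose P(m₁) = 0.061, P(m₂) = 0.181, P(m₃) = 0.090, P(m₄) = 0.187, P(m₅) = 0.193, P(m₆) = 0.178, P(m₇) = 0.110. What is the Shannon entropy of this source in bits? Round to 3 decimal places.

H = −Σ pᵢ log₂ pᵢ.
−0.061·log₂(0.061) = 0.2461
−0.181·log₂(0.181) = 0.4463
−0.090·log₂(0.090) = 0.3127
−0.187·log₂(0.187) = 0.4523
−0.193·log₂(0.193) = 0.4581
−0.178·log₂(0.178) = 0.4432
−0.110·log₂(0.110) = 0.3503
Sum ≈ 2.7090 → 2.709 bits.

2.709 bits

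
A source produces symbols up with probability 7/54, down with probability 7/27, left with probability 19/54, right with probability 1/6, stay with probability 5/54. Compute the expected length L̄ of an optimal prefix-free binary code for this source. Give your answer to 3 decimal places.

2.222 bits/symbol

Repeatedly combine the two least-probable nodes; the expected code length is the sum of the merged weights.
merge 5/54 + 7/54 → 2/9
merge 1/6 + 2/9 → 7/18
merge 7/27 + 19/54 → 11/18
merge 7/18 + 11/18 → 1
L = 2/9 + 7/18 + 11/18 + 1 = 20/9 ≈ 2.222 bits/symbol.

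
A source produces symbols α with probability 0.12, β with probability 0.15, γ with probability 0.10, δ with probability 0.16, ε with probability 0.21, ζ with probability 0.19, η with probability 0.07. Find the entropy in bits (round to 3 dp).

H = −Σ pᵢ log₂ pᵢ.
−0.12·log₂(0.12) = 0.3671
−0.15·log₂(0.15) = 0.4105
−0.10·log₂(0.10) = 0.3322
−0.16·log₂(0.16) = 0.4230
−0.21·log₂(0.21) = 0.4728
−0.19·log₂(0.19) = 0.4552
−0.07·log₂(0.07) = 0.2686
Sum ≈ 2.7294 → 2.729 bits.

2.729 bits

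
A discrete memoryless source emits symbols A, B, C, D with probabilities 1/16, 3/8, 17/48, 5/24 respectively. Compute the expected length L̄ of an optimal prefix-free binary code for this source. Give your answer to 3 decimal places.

Repeatedly combine the two least-probable nodes; the expected code length is the sum of the merged weights.
merge 1/16 + 5/24 → 13/48
merge 13/48 + 17/48 → 5/8
merge 3/8 + 5/8 → 1
L = 13/48 + 5/8 + 1 = 91/48 ≈ 1.896 bits/symbol.

1.896 bits/symbol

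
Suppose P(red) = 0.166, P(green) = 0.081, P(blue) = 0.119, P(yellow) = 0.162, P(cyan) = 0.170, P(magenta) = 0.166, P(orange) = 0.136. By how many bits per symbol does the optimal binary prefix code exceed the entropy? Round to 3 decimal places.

Entropy H = −Σ p log₂ p ≈ 2.7707 bits.
Huffman merges: 81/1000+119/1000→1/5; 17/125+81/500→149/500; 83/500+83/500→83/250; 17/100+1/5→37/100; 149/500+83/250→63/100; 37/100+63/100→1. L = 283/100 ≈ 2.8300.
L − H = 2.8300 − 2.7707 = 0.059 bits.

0.059 bits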